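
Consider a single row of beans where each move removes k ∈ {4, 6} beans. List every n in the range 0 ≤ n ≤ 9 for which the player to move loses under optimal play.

Grundy values for subtraction set {4, 6}:
g(0) = mex{} = 0
g(1) = mex{} = 0
g(2) = mex{} = 0
g(3) = mex{} = 0
g(4) = mex{0} = 1
g(5) = mex{0} = 1
g(6) = mex{0} = 1
g(7) = mex{0} = 1
g(8) = mex{0,1} = 2
g(9) = mex{0,1} = 2
The P-positions (g = 0) in 0..9 are 0, 1, 2, 3.

0, 1, 2, 3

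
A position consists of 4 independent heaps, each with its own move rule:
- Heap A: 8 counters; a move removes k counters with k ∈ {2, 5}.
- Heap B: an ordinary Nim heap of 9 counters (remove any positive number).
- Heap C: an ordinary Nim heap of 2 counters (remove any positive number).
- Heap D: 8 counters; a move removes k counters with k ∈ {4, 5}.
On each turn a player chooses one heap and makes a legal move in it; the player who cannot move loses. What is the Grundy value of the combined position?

For heap A, compute g(0), g(1), … with moves {2, 5}:
k:     0  1  2  3  4  5  6  7  8
g(k):  0  0  1  1  0  2  1  0  0
So g(8) = 0.
Heap B is a plain Nim heap of size 9, so its Grundy value is 9.
Heap C is a plain Nim heap of size 2, so its Grundy value is 2.
Build the Grundy sequence for heap D with g(k) = mex{g(k−s) : s ∈ {4, 5}, s ≤ k}:
k:     0  1  2  3  4  5  6  7  8
g(k):  0  0  0  0  1  1  1  1  2
So g(8) = 2.
The value of a disjunctive sum is the nim-sum of the parts.
Combined value = 0 ⊕ 9 ⊕ 2 ⊕ 2 = 9.

9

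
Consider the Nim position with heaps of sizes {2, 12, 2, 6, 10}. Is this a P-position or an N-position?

P-position

Nim-sum: 2 ⊕ 12 ⊕ 2 ⊕ 6 ⊕ 10 = 0.
The nim-sum is 0, so this is a P-position: the player to move is in a losing position under optimal play.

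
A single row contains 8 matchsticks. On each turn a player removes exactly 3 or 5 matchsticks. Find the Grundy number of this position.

Grundy values for subtraction set {3, 5}:
g(0) = mex{} = 0
g(1) = mex{} = 0
g(2) = mex{} = 0
g(3) = mex{0} = 1
g(4) = mex{0} = 1
g(5) = mex{0} = 1
g(6) = mex{0,1} = 2
g(7) = mex{0,1} = 2
g(8) = mex{1} = 0
So g(8) = 0.

0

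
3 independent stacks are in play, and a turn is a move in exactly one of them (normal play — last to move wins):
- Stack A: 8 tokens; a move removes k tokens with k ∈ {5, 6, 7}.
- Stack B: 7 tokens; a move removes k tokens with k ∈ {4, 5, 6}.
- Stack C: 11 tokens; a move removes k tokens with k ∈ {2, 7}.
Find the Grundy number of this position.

1

Build the Grundy sequence for stack A with g(k) = mex{g(k−s) : s ∈ {5, 6, 7}, s ≤ k}:
k:     0  1  2  3  4  5  6  7  8
g(k):  0  0  0  0  0  1  1  1  1
So g(8) = 1.
Build the Grundy sequence for stack B with g(k) = mex{g(k−s) : s ∈ {4, 5, 6}, s ≤ k}:
k:     0  1  2  3  4  5  6  7
g(k):  0  0  0  0  1  1  1  1
So g(7) = 1.
Build the Grundy sequence for stack C with g(k) = mex{g(k−s) : s ∈ {2, 7}, s ≤ k}:
g(0) = mex{} = 0
g(1) = mex{} = 0
g(2) = mex{0} = 1
g(3) = mex{0} = 1
g(4) = mex{1} = 0
g(5) = mex{1} = 0
g(6) = mex{0} = 1
g(7) = mex{0} = 1
g(8) = mex{0,1} = 2
g(9) = mex{1} = 0
g(10) = mex{1,2} = 0
g(11) = mex{0} = 1
So g(11) = 1.
The value of a disjunctive sum is the nim-sum of the parts.
Combined value = 1 ⊕ 1 ⊕ 1 = 1.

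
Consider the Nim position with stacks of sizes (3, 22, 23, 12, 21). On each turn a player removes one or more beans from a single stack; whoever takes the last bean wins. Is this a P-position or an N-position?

Compute the nim-sum pairwise:
3 XOR 22 = 21
21 XOR 23 = 2
2 XOR 12 = 14
14 XOR 21 = 27
The nim-sum is 27 ≠ 0, so this is an N-position: the player to move can win.

N-position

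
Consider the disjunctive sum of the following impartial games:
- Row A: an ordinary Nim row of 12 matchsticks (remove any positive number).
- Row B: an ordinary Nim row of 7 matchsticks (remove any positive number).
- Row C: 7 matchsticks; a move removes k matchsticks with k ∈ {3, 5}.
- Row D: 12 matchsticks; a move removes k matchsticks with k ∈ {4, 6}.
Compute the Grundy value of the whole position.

9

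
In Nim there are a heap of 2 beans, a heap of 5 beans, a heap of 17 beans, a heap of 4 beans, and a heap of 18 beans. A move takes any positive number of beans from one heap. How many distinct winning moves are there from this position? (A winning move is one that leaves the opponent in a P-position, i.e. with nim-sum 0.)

Nim-sum: 2 XOR 5 XOR 17 XOR 4 XOR 18 = 0.
The nim-sum is already 0, so every move leaves a nonzero nim-sum — there are no winning moves.

0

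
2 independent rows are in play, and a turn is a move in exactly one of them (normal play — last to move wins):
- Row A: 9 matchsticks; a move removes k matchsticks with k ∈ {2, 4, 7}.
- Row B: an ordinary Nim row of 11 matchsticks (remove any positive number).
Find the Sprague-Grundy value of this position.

Grundy values for row A (subtraction set {2, 4, 7}):
g(0) = mex{} = 0
g(1) = mex{} = 0
g(2) = mex{0} = 1
g(3) = mex{0} = 1
g(4) = mex{0,1} = 2
g(5) = mex{0,1} = 2
g(6) = mex{1,2} = 0
g(7) = mex{0,1,2} = 3
g(8) = mex{0,2} = 1
g(9) = mex{1,2,3} = 0
So g(9) = 0.
Row B is a plain Nim row of size 11, so its Grundy value is 11.
The value of a disjunctive sum is the nim-sum of the parts.
Combined value = 0 XOR 11 = 11.

11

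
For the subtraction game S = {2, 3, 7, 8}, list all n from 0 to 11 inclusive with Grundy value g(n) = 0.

Grundy values for subtraction set {2, 3, 7, 8}:
g(0) = mex{} = 0
g(1) = mex{} = 0
g(2) = mex{0} = 1
g(3) = mex{0} = 1
g(4) = mex{0,1} = 2
g(5) = mex{1} = 0
g(6) = mex{1,2} = 0
g(7) = mex{0,2} = 1
g(8) = mex{0} = 1
g(9) = mex{0,1} = 2
g(10) = mex{1} = 0
g(11) = mex{1,2} = 0
The P-positions (g = 0) in 0..11 are 0, 1, 5, 6, 10, 11.

0, 1, 5, 6, 10, 11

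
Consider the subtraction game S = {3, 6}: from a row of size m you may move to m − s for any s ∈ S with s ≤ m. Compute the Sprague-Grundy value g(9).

0

Grundy values for subtraction set {3, 6}:
k:     0  1  2  3  4  5  6  7  8  9
g(k):  0  0  0  1  1  1  2  2  2  0
So g(9) = 0.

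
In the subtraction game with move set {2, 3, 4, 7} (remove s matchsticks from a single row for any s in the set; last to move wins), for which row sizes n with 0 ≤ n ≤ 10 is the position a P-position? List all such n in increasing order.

0, 1, 6

Compute g(0), g(1), … for moves {2, 3, 4, 7}:
g(0) = mex{} = 0
g(1) = mex{} = 0
g(2) = mex{0} = 1
g(3) = mex{0} = 1
g(4) = mex{0,1} = 2
g(5) = mex{0,1} = 2
g(6) = mex{1,2} = 0
g(7) = mex{0,1,2} = 3
g(8) = mex{0,2} = 1
g(9) = mex{0,1,2,3} = 4
g(10) = mex{0,1,3} = 2
The P-positions (g = 0) in 0..10 are 0, 1, 6.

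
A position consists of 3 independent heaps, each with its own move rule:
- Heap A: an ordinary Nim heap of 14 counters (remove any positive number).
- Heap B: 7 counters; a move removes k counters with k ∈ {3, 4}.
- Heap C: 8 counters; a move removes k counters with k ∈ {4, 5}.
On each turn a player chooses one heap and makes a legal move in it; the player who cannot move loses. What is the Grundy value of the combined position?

Heap A is a plain Nim heap of size 14, so its Grundy value is 14.
For heap B, compute g(0), g(1), … with moves {3, 4}:
g(0) = mex{} = 0
g(1) = mex{} = 0
g(2) = mex{} = 0
g(3) = mex{0} = 1
g(4) = mex{0} = 1
g(5) = mex{0} = 1
g(6) = mex{0,1} = 2
g(7) = mex{1} = 0
So g(7) = 0.
For heap C, compute g(0), g(1), … with moves {4, 5}:
g(0) = mex{} = 0
g(1) = mex{} = 0
g(2) = mex{} = 0
g(3) = mex{} = 0
g(4) = mex{0} = 1
g(5) = mex{0} = 1
g(6) = mex{0} = 1
g(7) = mex{0} = 1
g(8) = mex{0,1} = 2
So g(8) = 2.
The value of a disjunctive sum is the nim-sum of the parts.
Combined value = 14 ⊕ 0 ⊕ 2 = 12.

12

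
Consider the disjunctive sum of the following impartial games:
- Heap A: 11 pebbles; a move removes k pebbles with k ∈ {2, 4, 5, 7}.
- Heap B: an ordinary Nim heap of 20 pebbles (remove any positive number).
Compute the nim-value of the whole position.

Build the Grundy sequence for heap A with g(k) = mex{g(k−s) : s ∈ {2, 4, 5, 7}, s ≤ k}:
k:     0  1  2  3  4  5  6  7  8  9 10 11
g(k):  0  0  1  1  2  2  3  3  4  0  0  1
So g(11) = 1.
Heap B is a plain Nim heap of size 20, so its Grundy value is 20.
The value of a disjunctive sum is the nim-sum of the parts.
Combined value = 1 XOR 20 = 21.

21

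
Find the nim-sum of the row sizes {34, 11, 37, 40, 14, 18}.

56

Nim-sum: 34 XOR 11 XOR 37 XOR 40 XOR 14 XOR 18 = 56.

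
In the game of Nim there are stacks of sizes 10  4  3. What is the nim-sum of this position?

13

Compute the nim-sum pairwise:
10 ^ 4 = 14
14 ^ 3 = 13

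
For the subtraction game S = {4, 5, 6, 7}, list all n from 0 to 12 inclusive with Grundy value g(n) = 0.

0, 1, 2, 3, 11, 12

Build the Grundy sequence with g(k) = mex{g(k−s) : s ∈ {4, 5, 6, 7}, s ≤ k}:
k:     0  1  2  3  4  5  6  7  8  9 10 11 12
g(k):  0  0  0  0  1  1  1  1  2  2  2  0  0
The P-positions (g = 0) in 0..12 are 0, 1, 2, 3, 11, 12.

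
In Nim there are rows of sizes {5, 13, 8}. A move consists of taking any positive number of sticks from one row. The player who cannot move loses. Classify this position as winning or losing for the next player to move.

Losing position

Write each in binary and XOR column by column:
  0101  (5)
  1101  (13)
  1000  (8)
  ----
  0000  (0)
The nim-sum is 0, so this is a P-position: the player to move is in a losing position under optimal play.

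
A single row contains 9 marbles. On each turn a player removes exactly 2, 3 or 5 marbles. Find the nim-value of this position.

Grundy values for subtraction set {2, 3, 5}:
g(0) = mex{} = 0
g(1) = mex{} = 0
g(2) = mex{0} = 1
g(3) = mex{0} = 1
g(4) = mex{0,1} = 2
g(5) = mex{0,1} = 2
g(6) = mex{0,1,2} = 3
g(7) = mex{1,2} = 0
g(8) = mex{1,2,3} = 0
g(9) = mex{0,2,3} = 1
So g(9) = 1.

1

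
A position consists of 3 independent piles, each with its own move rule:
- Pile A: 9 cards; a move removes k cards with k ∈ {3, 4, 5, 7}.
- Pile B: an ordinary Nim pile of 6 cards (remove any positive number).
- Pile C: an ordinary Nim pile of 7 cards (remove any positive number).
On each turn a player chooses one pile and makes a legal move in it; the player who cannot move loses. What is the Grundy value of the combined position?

Grundy values for pile A (subtraction set {3, 4, 5, 7}):
g(0) = mex{} = 0
g(1) = mex{} = 0
g(2) = mex{} = 0
g(3) = mex{0} = 1
g(4) = mex{0} = 1
g(5) = mex{0} = 1
g(6) = mex{0,1} = 2
g(7) = mex{0,1} = 2
g(8) = mex{0,1} = 2
g(9) = mex{0,1,2} = 3
So g(9) = 3.
Pile B is a plain Nim pile of size 6, so its Grundy value is 6.
Pile C is a plain Nim pile of size 7, so its Grundy value is 7.
By the Sprague-Grundy theorem, the Grundy value of a sum of independent games is the XOR of the component values.
Combined value = 3 XOR 6 XOR 7 = 2.

2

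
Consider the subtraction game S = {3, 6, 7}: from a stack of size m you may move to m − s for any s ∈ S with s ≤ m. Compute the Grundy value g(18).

2

Grundy values for subtraction set {3, 6, 7}:
k:     0  1  2  3  4  5  6  7  8  9 10 11 12 13 14 15 16 17 18
g(k):  0  0  0  1  1  1  2  2  2  3  0  0  0  1  1  1  2  2  2
So g(18) = 2.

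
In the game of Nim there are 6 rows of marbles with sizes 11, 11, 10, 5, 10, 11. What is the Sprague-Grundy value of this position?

14

Nim-sum: 11 ^ 11 ^ 10 ^ 5 ^ 10 ^ 11 = 14.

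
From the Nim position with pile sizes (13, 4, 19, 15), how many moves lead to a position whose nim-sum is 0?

1

Write each in binary and XOR column by column:
  01101  (13)
  00100  (4)
  10011  (19)
  01111  (15)
  -----
  10101  (21)
The overall nim-sum is X = 21. A pile of size p has a winning move iff p XOR X < p (reduce it to p XOR X).
  13: 13 XOR 21 = 24 ≥ 13 — no move.
  4: 4 XOR 21 = 17 ≥ 4 — no move.
  19: 19 XOR 21 = 6 < 19 — winning move (to 6).
  15: 15 XOR 21 = 26 ≥ 15 — no move.
That gives 1 winning move.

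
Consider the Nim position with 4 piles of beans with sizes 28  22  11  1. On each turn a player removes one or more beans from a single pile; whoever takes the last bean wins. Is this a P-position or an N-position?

P-position

Bitwise XOR of the heap sizes:
  11100  (28)
  10110  (22)
  01011  (11)
  00001  (1)
  -----
  00000  (0)
The nim-sum is 0, so this is a P-position: the player to move is in a losing position under optimal play.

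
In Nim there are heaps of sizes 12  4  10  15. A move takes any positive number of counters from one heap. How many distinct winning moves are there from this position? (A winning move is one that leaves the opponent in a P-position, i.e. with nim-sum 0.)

3

Bitwise XOR of the heap sizes:
  1100  (12)
  0100  (4)
  1010  (10)
  1111  (15)
  ----
  1101  (13)
The overall nim-sum is X = 13. A heap of size p has a winning move iff p XOR X < p (reduce it to p XOR X).
  12: 12 XOR 13 = 1 < 12 — winning move (to 1).
  4: 4 XOR 13 = 9 ≥ 4 — no move.
  10: 10 XOR 13 = 7 < 10 — winning move (to 7).
  15: 15 XOR 13 = 2 < 15 — winning move (to 2).
That gives 3 winning moves.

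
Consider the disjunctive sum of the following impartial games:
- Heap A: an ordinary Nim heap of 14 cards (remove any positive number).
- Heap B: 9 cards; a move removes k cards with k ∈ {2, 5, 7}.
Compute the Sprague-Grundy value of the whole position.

Heap A is a plain Nim heap of size 14, so its Grundy value is 14.
Grundy values for heap B (subtraction set {2, 5, 7}):
g(0) = mex{} = 0
g(1) = mex{} = 0
g(2) = mex{0} = 1
g(3) = mex{0} = 1
g(4) = mex{1} = 0
g(5) = mex{0,1} = 2
g(6) = mex{0} = 1
g(7) = mex{0,1,2} = 3
g(8) = mex{0,1} = 2
g(9) = mex{0,1,3} = 2
So g(9) = 2.
By the Sprague-Grundy theorem, the Grundy value of a sum of independent games is the XOR of the component values.
Combined value = 14 ⊕ 2 = 12.

12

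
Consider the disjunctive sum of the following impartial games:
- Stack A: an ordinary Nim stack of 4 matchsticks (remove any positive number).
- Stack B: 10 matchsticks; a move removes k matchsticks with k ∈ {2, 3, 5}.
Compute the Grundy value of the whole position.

Stack A is a plain Nim stack of size 4, so its Grundy value is 4.
For stack B, compute g(0), g(1), … with moves {2, 3, 5}:
g(0) = mex{} = 0
g(1) = mex{} = 0
g(2) = mex{0} = 1
g(3) = mex{0} = 1
g(4) = mex{0,1} = 2
g(5) = mex{0,1} = 2
g(6) = mex{0,1,2} = 3
g(7) = mex{1,2} = 0
g(8) = mex{1,2,3} = 0
g(9) = mex{0,2,3} = 1
g(10) = mex{0,2} = 1
So g(10) = 1.
By the Sprague-Grundy theorem, the Grundy value of a sum of independent games is the XOR of the component values.
Combined value = 4 ⊕ 1 = 5.

5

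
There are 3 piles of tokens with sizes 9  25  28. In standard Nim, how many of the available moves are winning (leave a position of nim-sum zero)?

3

Compute the nim-sum pairwise:
9 ^ 25 = 16
16 ^ 28 = 12
The overall nim-sum is X = 12. A pile of size p has a winning move iff p XOR X < p (reduce it to p XOR X).
  9: 9 XOR 12 = 5 < 9 — winning move (to 5).
  25: 25 XOR 12 = 21 < 25 — winning move (to 21).
  28: 28 XOR 12 = 16 < 28 — winning move (to 16).
That gives 3 winning moves.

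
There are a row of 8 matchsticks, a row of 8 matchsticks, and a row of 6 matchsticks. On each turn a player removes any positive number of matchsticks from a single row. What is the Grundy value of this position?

6

In binary:
  1000  (8)
  1000  (8)
  0110  (6)
  ----
  0110  (6)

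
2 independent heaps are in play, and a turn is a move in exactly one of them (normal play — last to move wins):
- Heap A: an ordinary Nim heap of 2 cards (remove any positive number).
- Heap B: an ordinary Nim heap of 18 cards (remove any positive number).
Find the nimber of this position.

Heap A is a plain Nim heap of size 2, so its Grundy value is 2.
Heap B is a plain Nim heap of size 18, so its Grundy value is 18.
The value of a disjunctive sum is the nim-sum of the parts.
Combined value = 2 ⊕ 18 = 16.

16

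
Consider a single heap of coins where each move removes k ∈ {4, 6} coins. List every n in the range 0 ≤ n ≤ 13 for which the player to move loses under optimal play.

Build the Grundy sequence with g(k) = mex{g(k−s) : s ∈ {4, 6}, s ≤ k}:
g(0) = mex{} = 0
g(1) = mex{} = 0
g(2) = mex{} = 0
g(3) = mex{} = 0
g(4) = mex{0} = 1
g(5) = mex{0} = 1
g(6) = mex{0} = 1
g(7) = mex{0} = 1
g(8) = mex{0,1} = 2
g(9) = mex{0,1} = 2
g(10) = mex{1} = 0
g(11) = mex{1} = 0
g(12) = mex{1,2} = 0
g(13) = mex{1,2} = 0
The P-positions (g = 0) in 0..13 are 0, 1, 2, 3, 10, 11, 12, 13.

0, 1, 2, 3, 10, 11, 12, 13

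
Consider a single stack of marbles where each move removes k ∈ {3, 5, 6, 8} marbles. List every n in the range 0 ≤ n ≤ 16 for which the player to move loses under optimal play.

0, 1, 2, 11, 12, 13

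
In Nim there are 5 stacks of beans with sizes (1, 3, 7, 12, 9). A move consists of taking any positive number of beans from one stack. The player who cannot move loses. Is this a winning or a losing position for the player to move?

Nim-sum: 1 ^ 3 ^ 7 ^ 12 ^ 9 = 0.
The nim-sum is 0, so this is a P-position: the player to move is in a losing position under optimal play.

Losing position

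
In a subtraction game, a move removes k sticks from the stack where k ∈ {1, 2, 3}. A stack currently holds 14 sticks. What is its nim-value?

Build the Grundy sequence with g(k) = mex{g(k−s) : s ∈ {1, 2, 3}, s ≤ k}:
k:     0  1  2  3  4  5  6  7  8  9 10 11 12 13 14
g(k):  0  1  2  3  0  1  2  3  0  1  2  3  0  1  2
So g(14) = 2.

2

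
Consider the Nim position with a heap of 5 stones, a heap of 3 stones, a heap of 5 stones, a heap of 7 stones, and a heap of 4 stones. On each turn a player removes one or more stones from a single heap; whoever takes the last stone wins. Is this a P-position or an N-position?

P-position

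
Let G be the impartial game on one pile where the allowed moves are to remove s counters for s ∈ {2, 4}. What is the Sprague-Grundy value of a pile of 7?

Compute g(0), g(1), … for moves {2, 4}:
g(0) = mex{} = 0
g(1) = mex{} = 0
g(2) = mex{0} = 1
g(3) = mex{0} = 1
g(4) = mex{0,1} = 2
g(5) = mex{0,1} = 2
g(6) = mex{1,2} = 0
g(7) = mex{1,2} = 0
So g(7) = 0.

0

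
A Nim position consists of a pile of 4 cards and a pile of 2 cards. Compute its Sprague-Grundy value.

Compute the nim-sum pairwise:
4 ^ 2 = 6

6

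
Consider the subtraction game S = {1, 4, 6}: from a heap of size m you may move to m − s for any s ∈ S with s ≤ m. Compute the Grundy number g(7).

Build the Grundy sequence with g(k) = mex{g(k−s) : s ∈ {1, 4, 6}, s ≤ k}:
k:     0  1  2  3  4  5  6  7
g(k):  0  1  0  1  2  0  1  0
So g(7) = 0.

0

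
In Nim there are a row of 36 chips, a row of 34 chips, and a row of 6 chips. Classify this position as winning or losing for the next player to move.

In binary:
  100100  (36)
  100010  (34)
  000110  (6)
  ------
  000000  (0)
The nim-sum is 0, so this is a P-position: the player to move is in a losing position under optimal play.

Losing position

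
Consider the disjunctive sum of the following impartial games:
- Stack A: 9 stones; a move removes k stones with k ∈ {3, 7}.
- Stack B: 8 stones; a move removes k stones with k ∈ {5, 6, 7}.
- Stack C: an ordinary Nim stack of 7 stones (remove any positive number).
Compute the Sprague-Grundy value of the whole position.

Grundy values for stack A (subtraction set {3, 7}):
k:     0  1  2  3  4  5  6  7  8  9
g(k):  0  0  0  1  1  1  0  2  2  1
So g(9) = 1.
Build the Grundy sequence for stack B with g(k) = mex{g(k−s) : s ∈ {5, 6, 7}, s ≤ k}:
g(0) = mex{} = 0
g(1) = mex{} = 0
g(2) = mex{} = 0
g(3) = mex{} = 0
g(4) = mex{} = 0
g(5) = mex{0} = 1
g(6) = mex{0} = 1
g(7) = mex{0} = 1
g(8) = mex{0} = 1
So g(8) = 1.
Stack C is a plain Nim stack of size 7, so its Grundy value is 7.
The value of a disjunctive sum is the nim-sum of the parts.
Combined value = 1 ⊕ 1 ⊕ 7 = 7.

7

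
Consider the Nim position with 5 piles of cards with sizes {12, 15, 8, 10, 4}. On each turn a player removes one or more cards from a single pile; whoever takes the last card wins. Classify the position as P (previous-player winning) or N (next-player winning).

N-position

Bitwise XOR of the heap sizes:
  1100  (12)
  1111  (15)
  1000  (8)
  1010  (10)
  0100  (4)
  ----
  0101  (5)
The nim-sum is 5 ≠ 0, so this is an N-position: the player to move can win.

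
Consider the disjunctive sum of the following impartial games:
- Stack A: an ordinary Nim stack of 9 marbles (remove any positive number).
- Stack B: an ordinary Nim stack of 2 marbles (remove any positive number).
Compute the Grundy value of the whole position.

11

Stack A is a plain Nim stack of size 9, so its Grundy value is 9.
Stack B is a plain Nim stack of size 2, so its Grundy value is 2.
The value of a disjunctive sum is the nim-sum of the parts.
Combined value = 9 XOR 2 = 11.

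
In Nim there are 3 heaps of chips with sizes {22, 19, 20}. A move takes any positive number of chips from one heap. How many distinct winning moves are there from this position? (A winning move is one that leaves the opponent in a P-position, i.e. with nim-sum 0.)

In binary:
  10110  (22)
  10011  (19)
  10100  (20)
  -----
  10001  (17)
The overall nim-sum is X = 17. A heap of size p has a winning move iff p XOR X < p (reduce it to p XOR X).
  22: 22 XOR 17 = 7 < 22 — winning move (to 7).
  19: 19 XOR 17 = 2 < 19 — winning move (to 2).
  20: 20 XOR 17 = 5 < 20 — winning move (to 5).
That gives 3 winning moves.

3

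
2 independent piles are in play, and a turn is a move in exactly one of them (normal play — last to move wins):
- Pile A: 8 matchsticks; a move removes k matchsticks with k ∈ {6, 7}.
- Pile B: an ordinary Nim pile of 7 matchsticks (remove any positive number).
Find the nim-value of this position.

Build the Grundy sequence for pile A with g(k) = mex{g(k−s) : s ∈ {6, 7}, s ≤ k}:
k:     0  1  2  3  4  5  6  7  8
g(k):  0  0  0  0  0  0  1  1  1
So g(8) = 1.
Pile B is a plain Nim pile of size 7, so its Grundy value is 7.
The value of a disjunctive sum is the nim-sum of the parts.
Combined value = 1 XOR 7 = 6.

6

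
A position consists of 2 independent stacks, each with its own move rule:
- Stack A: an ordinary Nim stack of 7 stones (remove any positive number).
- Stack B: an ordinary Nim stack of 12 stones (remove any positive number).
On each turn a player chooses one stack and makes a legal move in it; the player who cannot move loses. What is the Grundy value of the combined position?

Stack A is a plain Nim stack of size 7, so its Grundy value is 7.
Stack B is a plain Nim stack of size 12, so its Grundy value is 12.
The value of a disjunctive sum is the nim-sum of the parts.
Combined value = 7 ⊕ 12 = 11.

11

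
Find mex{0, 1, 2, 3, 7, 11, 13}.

The values 0, 1, 2, 3 are all present; 4 is the first non-negative integer missing from the set.

4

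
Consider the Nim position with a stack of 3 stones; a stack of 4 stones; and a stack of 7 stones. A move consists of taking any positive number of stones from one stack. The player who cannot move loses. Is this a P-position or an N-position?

P-position

In binary:
  011  (3)
  100  (4)
  111  (7)
  ---
  000  (0)
The nim-sum is 0, so this is a P-position: the player to move is in a losing position under optimal play.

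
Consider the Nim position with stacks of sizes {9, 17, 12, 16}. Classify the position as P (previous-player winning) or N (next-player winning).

N-position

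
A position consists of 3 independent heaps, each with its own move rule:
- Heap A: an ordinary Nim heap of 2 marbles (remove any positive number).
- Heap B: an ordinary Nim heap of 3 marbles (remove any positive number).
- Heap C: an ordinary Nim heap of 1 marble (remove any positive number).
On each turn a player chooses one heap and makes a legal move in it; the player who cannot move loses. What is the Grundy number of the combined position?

Heap A is a plain Nim heap of size 2, so its Grundy value is 2.
Heap B is a plain Nim heap of size 3, so its Grundy value is 3.
Heap C is a plain Nim heap of size 1, so its Grundy value is 1.
The value of a disjunctive sum is the nim-sum of the parts.
Combined value = 2 ⊕ 3 ⊕ 1 = 0.

0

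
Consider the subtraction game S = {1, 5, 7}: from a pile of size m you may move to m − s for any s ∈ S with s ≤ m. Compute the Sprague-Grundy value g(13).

1

Build the Grundy sequence with g(k) = mex{g(k−s) : s ∈ {1, 5, 7}, s ≤ k}:
g(0) = mex{} = 0
g(1) = mex{0} = 1
g(2) = mex{1} = 0
g(3) = mex{0} = 1
g(4) = mex{1} = 0
g(5) = mex{0} = 1
g(6) = mex{1} = 0
g(7) = mex{0} = 1
g(8) = mex{1} = 0
g(9) = mex{0} = 1
g(10) = mex{1} = 0
g(11) = mex{0} = 1
g(12) = mex{1} = 0
g(13) = mex{0} = 1
So g(13) = 1.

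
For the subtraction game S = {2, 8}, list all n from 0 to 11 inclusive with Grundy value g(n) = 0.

Build the Grundy sequence with g(k) = mex{g(k−s) : s ∈ {2, 8}, s ≤ k}:
k:     0  1  2  3  4  5  6  7  8  9 10 11
g(k):  0  0  1  1  0  0  1  1  2  2  0  0
The P-positions (g = 0) in 0..11 are 0, 1, 4, 5, 10, 11.

0, 1, 4, 5, 10, 11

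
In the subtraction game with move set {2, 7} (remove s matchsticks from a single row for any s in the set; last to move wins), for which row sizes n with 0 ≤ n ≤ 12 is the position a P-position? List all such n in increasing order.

0, 1, 4, 5, 9, 10

Build the Grundy sequence with g(k) = mex{g(k−s) : s ∈ {2, 7}, s ≤ k}:
g(0) = mex{} = 0
g(1) = mex{} = 0
g(2) = mex{0} = 1
g(3) = mex{0} = 1
g(4) = mex{1} = 0
g(5) = mex{1} = 0
g(6) = mex{0} = 1
g(7) = mex{0} = 1
g(8) = mex{0,1} = 2
g(9) = mex{1} = 0
g(10) = mex{1,2} = 0
g(11) = mex{0} = 1
g(12) = mex{0} = 1
The P-positions (g = 0) in 0..12 are 0, 1, 4, 5, 9, 10.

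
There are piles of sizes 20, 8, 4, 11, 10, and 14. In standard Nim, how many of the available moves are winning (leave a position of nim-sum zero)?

Compute the nim-sum pairwise:
20 ^ 8 = 28
28 ^ 4 = 24
24 ^ 11 = 19
19 ^ 10 = 25
25 ^ 14 = 23
The overall nim-sum is X = 23. A pile of size p has a winning move iff p XOR X < p (reduce it to p XOR X).
  20: 20 XOR 23 = 3 < 20 — winning move (to 3).
  8: 8 XOR 23 = 31 ≥ 8 — no move.
  4: 4 XOR 23 = 19 ≥ 4 — no move.
  11: 11 XOR 23 = 28 ≥ 11 — no move.
  10: 10 XOR 23 = 29 ≥ 10 — no move.
  14: 14 XOR 23 = 25 ≥ 14 — no move.
That gives 1 winning move.

1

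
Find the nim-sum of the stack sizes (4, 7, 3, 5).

5

Write each in binary and XOR column by column:
  100  (4)
  111  (7)
  011  (3)
  101  (5)
  ---
  101  (5)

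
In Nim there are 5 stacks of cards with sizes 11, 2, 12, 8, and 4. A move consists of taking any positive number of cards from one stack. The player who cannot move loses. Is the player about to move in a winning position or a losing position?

Compute the nim-sum pairwise:
11 ^ 2 = 9
9 ^ 12 = 5
5 ^ 8 = 13
13 ^ 4 = 9
The nim-sum is 9 ≠ 0, so this is an N-position: the player to move can win.

Winning position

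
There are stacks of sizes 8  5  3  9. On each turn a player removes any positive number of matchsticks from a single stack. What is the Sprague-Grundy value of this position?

Nim-sum: 8 XOR 5 XOR 3 XOR 9 = 7.

7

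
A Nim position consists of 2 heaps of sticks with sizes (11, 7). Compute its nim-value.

12

Compute the nim-sum pairwise:
11 ⊕ 7 = 12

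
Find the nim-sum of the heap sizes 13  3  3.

13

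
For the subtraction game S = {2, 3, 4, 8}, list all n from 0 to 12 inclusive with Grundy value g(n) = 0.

0, 1, 6, 7, 12

Build the Grundy sequence with g(k) = mex{g(k−s) : s ∈ {2, 3, 4, 8}, s ≤ k}:
g(0) = mex{} = 0
g(1) = mex{} = 0
g(2) = mex{0} = 1
g(3) = mex{0} = 1
g(4) = mex{0,1} = 2
g(5) = mex{0,1} = 2
g(6) = mex{1,2} = 0
g(7) = mex{1,2} = 0
g(8) = mex{0,2} = 1
g(9) = mex{0,2} = 1
g(10) = mex{0,1} = 2
g(11) = mex{0,1} = 2
g(12) = mex{1,2} = 0
The P-positions (g = 0) in 0..12 are 0, 1, 6, 7, 12.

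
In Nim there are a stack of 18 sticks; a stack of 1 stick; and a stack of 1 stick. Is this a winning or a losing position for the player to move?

Winning position

Nim-sum: 18 ⊕ 1 ⊕ 1 = 18.
The nim-sum is 18 ≠ 0, so this is an N-position: the player to move can win.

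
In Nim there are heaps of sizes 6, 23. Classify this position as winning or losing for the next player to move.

Winning position

Write each in binary and XOR column by column:
  00110  (6)
  10111  (23)
  -----
  10001  (17)
The nim-sum is 17 ≠ 0, so this is an N-position: the player to move can win.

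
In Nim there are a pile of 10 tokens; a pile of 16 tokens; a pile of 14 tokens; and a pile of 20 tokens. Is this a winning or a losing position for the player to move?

Compute the nim-sum pairwise:
10 ⊕ 16 = 26
26 ⊕ 14 = 20
20 ⊕ 20 = 0
The nim-sum is 0, so this is a P-position: the player to move is in a losing position under optimal play.

Losing position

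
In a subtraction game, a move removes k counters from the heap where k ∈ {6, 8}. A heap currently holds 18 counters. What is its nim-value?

0

Compute g(0), g(1), … for moves {6, 8}:
k:     0  1  2  3  4  5  6  7  8  9 10 11 12 13 14 15 16 17 18
g(k):  0  0  0  0  0  0  1  1  1  1  1  1  2  2  0  0  0  0  0
So g(18) = 0.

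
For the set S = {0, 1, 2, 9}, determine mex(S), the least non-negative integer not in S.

3

The values 0, 1, 2 are all present; 3 is the first non-negative integer missing from the set.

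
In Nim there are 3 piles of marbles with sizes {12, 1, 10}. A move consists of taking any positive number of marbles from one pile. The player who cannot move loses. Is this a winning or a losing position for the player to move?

Winning position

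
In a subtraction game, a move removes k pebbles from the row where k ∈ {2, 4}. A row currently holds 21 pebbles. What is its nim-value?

Compute g(0), g(1), … for moves {2, 4}:
k:     0  1  2  3  4  5  6  7  8  9 10 11 12 13 14 15 16 17 18 19 20 21
g(k):  0  0  1  1  2  2  0  0  1  1  2  2  0  0  1  1  2  2  0  0  1  1
So g(21) = 1.

1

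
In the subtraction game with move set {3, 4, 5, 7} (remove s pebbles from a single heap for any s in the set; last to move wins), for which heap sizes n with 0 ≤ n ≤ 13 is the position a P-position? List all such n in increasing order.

0, 1, 2, 10, 11, 12

Compute g(0), g(1), … for moves {3, 4, 5, 7}:
k:     0  1  2  3  4  5  6  7  8  9 10 11 12 13
g(k):  0  0  0  1  1  1  2  2  2  3  0  0  0  1
The P-positions (g = 0) in 0..13 are 0, 1, 2, 10, 11, 12.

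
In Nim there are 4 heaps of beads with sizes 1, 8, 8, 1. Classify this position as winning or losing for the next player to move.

Losing position

Bitwise XOR of the heap sizes:
  0001  (1)
  1000  (8)
  1000  (8)
  0001  (1)
  ----
  0000  (0)
The nim-sum is 0, so this is a P-position: the player to move is in a losing position under optimal play.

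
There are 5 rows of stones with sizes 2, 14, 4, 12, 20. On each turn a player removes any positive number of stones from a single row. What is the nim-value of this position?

16

Compute the nim-sum pairwise:
2 ⊕ 14 = 12
12 ⊕ 4 = 8
8 ⊕ 12 = 4
4 ⊕ 20 = 16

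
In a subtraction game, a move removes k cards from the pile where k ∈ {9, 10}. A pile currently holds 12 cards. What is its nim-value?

Grundy values for subtraction set {9, 10}:
g(0) = mex{} = 0
g(1) = mex{} = 0
g(2) = mex{} = 0
g(3) = mex{} = 0
g(4) = mex{} = 0
g(5) = mex{} = 0
g(6) = mex{} = 0
g(7) = mex{} = 0
g(8) = mex{} = 0
g(9) = mex{0} = 1
g(10) = mex{0} = 1
g(11) = mex{0} = 1
g(12) = mex{0} = 1
So g(12) = 1.

1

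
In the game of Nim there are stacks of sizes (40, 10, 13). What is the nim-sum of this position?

47

Write each in binary and XOR column by column:
  101000  (40)
  001010  (10)
  001101  (13)
  ------
  101111  (47)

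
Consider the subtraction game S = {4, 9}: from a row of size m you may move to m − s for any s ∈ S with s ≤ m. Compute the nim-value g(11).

Compute g(0), g(1), … for moves {4, 9}:
k:     0  1  2  3  4  5  6  7  8  9 10 11
g(k):  0  0  0  0  1  1  1  1  0  2  2  2
So g(11) = 2.

2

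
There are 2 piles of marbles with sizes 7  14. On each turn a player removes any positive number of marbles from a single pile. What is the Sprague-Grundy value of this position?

9

Nim-sum: 7 ⊕ 14 = 9.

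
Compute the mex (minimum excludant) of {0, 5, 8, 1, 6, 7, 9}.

2

The values 0, 1 are all present; 2 is the first non-negative integer missing from the set.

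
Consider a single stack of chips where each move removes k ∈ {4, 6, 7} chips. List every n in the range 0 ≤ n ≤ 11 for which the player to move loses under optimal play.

Compute g(0), g(1), … for moves {4, 6, 7}:
g(0) = mex{} = 0
g(1) = mex{} = 0
g(2) = mex{} = 0
g(3) = mex{} = 0
g(4) = mex{0} = 1
g(5) = mex{0} = 1
g(6) = mex{0} = 1
g(7) = mex{0} = 1
g(8) = mex{0,1} = 2
g(9) = mex{0,1} = 2
g(10) = mex{0,1} = 2
g(11) = mex{1} = 0
The P-positions (g = 0) in 0..11 are 0, 1, 2, 3, 11.

0, 1, 2, 3, 11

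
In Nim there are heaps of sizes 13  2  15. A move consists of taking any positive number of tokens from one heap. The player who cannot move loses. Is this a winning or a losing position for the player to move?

Losing position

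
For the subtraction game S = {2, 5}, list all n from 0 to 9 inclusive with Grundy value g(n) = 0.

Build the Grundy sequence with g(k) = mex{g(k−s) : s ∈ {2, 5}, s ≤ k}:
g(0) = mex{} = 0
g(1) = mex{} = 0
g(2) = mex{0} = 1
g(3) = mex{0} = 1
g(4) = mex{1} = 0
g(5) = mex{0,1} = 2
g(6) = mex{0} = 1
g(7) = mex{1,2} = 0
g(8) = mex{1} = 0
g(9) = mex{0} = 1
The P-positions (g = 0) in 0..9 are 0, 1, 4, 7, 8.

0, 1, 4, 7, 8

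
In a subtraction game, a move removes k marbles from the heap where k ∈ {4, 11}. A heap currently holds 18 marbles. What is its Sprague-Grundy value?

0

Compute g(0), g(1), … for moves {4, 11}:
k:     0  1  2  3  4  5  6  7  8  9 10 11 12 13 14 15 16 17 18
g(k):  0  0  0  0  1  1  1  1  0  0  0  2  1  1  1  0  0  0  0
So g(18) = 0.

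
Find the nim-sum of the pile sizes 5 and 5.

Nim-sum: 5 XOR 5 = 0.

0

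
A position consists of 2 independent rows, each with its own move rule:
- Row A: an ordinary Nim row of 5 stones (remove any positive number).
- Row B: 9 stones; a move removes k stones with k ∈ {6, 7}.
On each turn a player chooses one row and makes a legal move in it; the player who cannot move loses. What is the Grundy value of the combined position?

Row A is a plain Nim row of size 5, so its Grundy value is 5.
Build the Grundy sequence for row B with g(k) = mex{g(k−s) : s ∈ {6, 7}, s ≤ k}:
k:     0  1  2  3  4  5  6  7  8  9
g(k):  0  0  0  0  0  0  1  1  1  1
So g(9) = 1.
The value of a disjunctive sum is the nim-sum of the parts.
Combined value = 5 XOR 1 = 4.

4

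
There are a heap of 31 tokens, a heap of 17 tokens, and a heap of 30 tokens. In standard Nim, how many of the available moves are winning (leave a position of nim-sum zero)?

3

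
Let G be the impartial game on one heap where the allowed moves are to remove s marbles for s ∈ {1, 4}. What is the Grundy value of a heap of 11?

1

Build the Grundy sequence with g(k) = mex{g(k−s) : s ∈ {1, 4}, s ≤ k}:
k:     0  1  2  3  4  5  6  7  8  9 10 11
g(k):  0  1  0  1  2  0  1  0  1  2  0  1
So g(11) = 1.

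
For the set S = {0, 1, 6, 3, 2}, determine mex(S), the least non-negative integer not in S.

4

The values 0, 1, 2, 3 are all present; 4 is the first non-negative integer missing from the set.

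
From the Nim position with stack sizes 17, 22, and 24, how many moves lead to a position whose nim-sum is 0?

Nim-sum: 17 ⊕ 22 ⊕ 24 = 31.
The overall nim-sum is X = 31. A stack of size p has a winning move iff p XOR X < p (reduce it to p XOR X).
  17: 17 XOR 31 = 14 < 17 — winning move (to 14).
  22: 22 XOR 31 = 9 < 22 — winning move (to 9).
  24: 24 XOR 31 = 7 < 24 — winning move (to 7).
That gives 3 winning moves.

3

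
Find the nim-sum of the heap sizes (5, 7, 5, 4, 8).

11

Nim-sum: 5 ⊕ 7 ⊕ 5 ⊕ 4 ⊕ 8 = 11.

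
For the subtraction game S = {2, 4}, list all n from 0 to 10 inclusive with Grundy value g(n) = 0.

0, 1, 6, 7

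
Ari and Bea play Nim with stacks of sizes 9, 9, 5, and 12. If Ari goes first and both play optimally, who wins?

Ari wins

Compute the nim-sum pairwise:
9 XOR 9 = 0
0 XOR 5 = 5
5 XOR 12 = 9
The nim-sum is 9 ≠ 0, so this is an N-position: the player to move can win; Ari has a winning move.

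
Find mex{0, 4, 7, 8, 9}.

0 is in the set but 1 is not, so the mex is 1.

1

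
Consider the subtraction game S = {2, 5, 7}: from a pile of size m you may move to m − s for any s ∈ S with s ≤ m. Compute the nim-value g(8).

Build the Grundy sequence with g(k) = mex{g(k−s) : s ∈ {2, 5, 7}, s ≤ k}:
g(0) = mex{} = 0
g(1) = mex{} = 0
g(2) = mex{0} = 1
g(3) = mex{0} = 1
g(4) = mex{1} = 0
g(5) = mex{0,1} = 2
g(6) = mex{0} = 1
g(7) = mex{0,1,2} = 3
g(8) = mex{0,1} = 2
So g(8) = 2.

2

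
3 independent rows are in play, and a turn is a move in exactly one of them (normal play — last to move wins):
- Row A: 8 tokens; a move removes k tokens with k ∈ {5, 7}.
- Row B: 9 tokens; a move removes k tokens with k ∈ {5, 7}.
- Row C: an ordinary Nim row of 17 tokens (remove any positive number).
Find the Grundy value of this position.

17

Build the Grundy sequence for row A with g(k) = mex{g(k−s) : s ∈ {5, 7}, s ≤ k}:
g(0) = mex{} = 0
g(1) = mex{} = 0
g(2) = mex{} = 0
g(3) = mex{} = 0
g(4) = mex{} = 0
g(5) = mex{0} = 1
g(6) = mex{0} = 1
g(7) = mex{0} = 1
g(8) = mex{0} = 1
So g(8) = 1.
For row B, compute g(0), g(1), … with moves {5, 7}:
k:     0  1  2  3  4  5  6  7  8  9
g(k):  0  0  0  0  0  1  1  1  1  1
So g(9) = 1.
Row C is a plain Nim row of size 17, so its Grundy value is 17.
By the Sprague-Grundy theorem, the Grundy value of a sum of independent games is the XOR of the component values.
Combined value = 1 XOR 1 XOR 17 = 17.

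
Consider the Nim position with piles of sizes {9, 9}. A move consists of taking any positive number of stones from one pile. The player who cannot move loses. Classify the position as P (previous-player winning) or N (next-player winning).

P-position

In binary:
  1001  (9)
  1001  (9)
  ----
  0000  (0)
The nim-sum is 0, so this is a P-position: the player to move is in a losing position under optimal play.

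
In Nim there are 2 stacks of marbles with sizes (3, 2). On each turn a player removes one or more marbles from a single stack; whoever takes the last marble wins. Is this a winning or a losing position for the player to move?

Winning position

In binary:
  11  (3)
  10  (2)
  --
  01  (1)
The nim-sum is 1 ≠ 0, so this is an N-position: the player to move can win.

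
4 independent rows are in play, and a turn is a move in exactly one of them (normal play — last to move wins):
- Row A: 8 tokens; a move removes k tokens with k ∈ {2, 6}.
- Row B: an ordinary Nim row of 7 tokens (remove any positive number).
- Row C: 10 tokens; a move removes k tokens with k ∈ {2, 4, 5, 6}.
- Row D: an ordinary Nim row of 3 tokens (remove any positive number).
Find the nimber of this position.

5

For row A, compute g(0), g(1), … with moves {2, 6}:
g(0) = mex{} = 0
g(1) = mex{} = 0
g(2) = mex{0} = 1
g(3) = mex{0} = 1
g(4) = mex{1} = 0
g(5) = mex{1} = 0
g(6) = mex{0} = 1
g(7) = mex{0} = 1
g(8) = mex{1} = 0
So g(8) = 0.
Row B is a plain Nim row of size 7, so its Grundy value is 7.
Build the Grundy sequence for row C with g(k) = mex{g(k−s) : s ∈ {2, 4, 5, 6}, s ≤ k}:
g(0) = mex{} = 0
g(1) = mex{} = 0
g(2) = mex{0} = 1
g(3) = mex{0} = 1
g(4) = mex{0,1} = 2
g(5) = mex{0,1} = 2
g(6) = mex{0,1,2} = 3
g(7) = mex{0,1,2} = 3
g(8) = mex{1,2,3} = 0
g(9) = mex{1,2,3} = 0
g(10) = mex{0,2,3} = 1
So g(10) = 1.
Row D is a plain Nim row of size 3, so its Grundy value is 3.
The value of a disjunctive sum is the nim-sum of the parts.
Combined value = 0 XOR 7 XOR 1 XOR 3 = 5.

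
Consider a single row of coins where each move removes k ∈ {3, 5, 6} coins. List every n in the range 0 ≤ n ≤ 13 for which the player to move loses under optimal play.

Compute g(0), g(1), … for moves {3, 5, 6}:
g(0) = mex{} = 0
g(1) = mex{} = 0
g(2) = mex{} = 0
g(3) = mex{0} = 1
g(4) = mex{0} = 1
g(5) = mex{0} = 1
g(6) = mex{0,1} = 2
g(7) = mex{0,1} = 2
g(8) = mex{0,1} = 2
g(9) = mex{1,2} = 0
g(10) = mex{1,2} = 0
g(11) = mex{1,2} = 0
g(12) = mex{0,2} = 1
g(13) = mex{0,2} = 1
The P-positions (g = 0) in 0..13 are 0, 1, 2, 9, 10, 11.

0, 1, 2, 9, 10, 11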